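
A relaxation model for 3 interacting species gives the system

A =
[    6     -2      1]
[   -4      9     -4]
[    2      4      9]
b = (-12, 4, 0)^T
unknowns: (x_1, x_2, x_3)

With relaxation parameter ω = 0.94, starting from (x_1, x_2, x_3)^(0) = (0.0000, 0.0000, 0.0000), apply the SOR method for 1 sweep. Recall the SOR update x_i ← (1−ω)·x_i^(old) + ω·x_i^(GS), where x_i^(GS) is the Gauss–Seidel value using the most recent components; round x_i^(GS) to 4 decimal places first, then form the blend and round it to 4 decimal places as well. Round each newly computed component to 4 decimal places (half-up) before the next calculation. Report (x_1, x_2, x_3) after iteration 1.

Iteration 1:
  x_1: GS value = (-12 - (-2)·0.0000 - (1)·0.0000) / (6) = -2.0000;  x_1 ← (1−ω)·0.0000 + ω·-2.0000 = -1.8800
  x_2: GS value = (4 - (-4)·-1.8800 - (-4)·0.0000) / (9) = -0.3911;  x_2 ← (1−ω)·0.0000 + ω·-0.3911 = -0.3676
  x_3: GS value = (0 - (2)·-1.8800 - (4)·-0.3676) / (9) = 0.5812;  x_3 ← (1−ω)·0.0000 + ω·0.5812 = 0.5463

(-1.8800, -0.3676, 0.5463)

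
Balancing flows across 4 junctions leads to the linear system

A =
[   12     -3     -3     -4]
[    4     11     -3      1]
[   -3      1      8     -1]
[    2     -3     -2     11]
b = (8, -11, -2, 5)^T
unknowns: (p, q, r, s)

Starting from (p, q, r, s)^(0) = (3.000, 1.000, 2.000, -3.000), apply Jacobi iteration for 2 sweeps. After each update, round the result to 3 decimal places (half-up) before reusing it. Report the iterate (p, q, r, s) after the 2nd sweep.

Iteration 1:
  p = (8 - (-3)·1.000 - (-3)·2.000 - (-4)·-3.000) / (12) = 0.417
  q = (-11 - (4)·3.000 - (-3)·2.000 - (1)·-3.000) / (11) = -1.273
  r = (-2 - (-3)·3.000 - (1)·1.000 - (-1)·-3.000) / (8) = 0.375
  s = (5 - (2)·3.000 - (-3)·1.000 - (-2)·2.000) / (11) = 0.545
Iteration 2:
  p = (8 - (-3)·-1.273 - (-3)·0.375 - (-4)·0.545) / (12) = 0.624
  q = (-11 - (4)·0.417 - (-3)·0.375 - (1)·0.545) / (11) = -1.099
  r = (-2 - (-3)·0.417 - (1)·-1.273 - (-1)·0.545) / (8) = 0.134
  s = (5 - (2)·0.417 - (-3)·-1.273 - (-2)·0.375) / (11) = 0.100

(0.624, -1.099, 0.134, 0.100)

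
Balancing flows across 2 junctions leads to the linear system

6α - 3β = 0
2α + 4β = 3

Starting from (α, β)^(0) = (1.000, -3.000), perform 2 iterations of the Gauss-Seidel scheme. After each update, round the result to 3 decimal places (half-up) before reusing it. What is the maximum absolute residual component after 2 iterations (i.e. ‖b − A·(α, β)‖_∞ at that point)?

3.375

Iteration 1:
  α = (0 - (-3)·-3.000) / (6) = -1.500
  β = (3 - (2)·-1.500) / (4) = 1.500
Iteration 2:
  α = (0 - (-3)·1.500) / (6) = 0.750
  β = (3 - (2)·0.750) / (4) = 0.375
Residual b − A·x = (-3.375, 0.000); ∞-norm = 3.375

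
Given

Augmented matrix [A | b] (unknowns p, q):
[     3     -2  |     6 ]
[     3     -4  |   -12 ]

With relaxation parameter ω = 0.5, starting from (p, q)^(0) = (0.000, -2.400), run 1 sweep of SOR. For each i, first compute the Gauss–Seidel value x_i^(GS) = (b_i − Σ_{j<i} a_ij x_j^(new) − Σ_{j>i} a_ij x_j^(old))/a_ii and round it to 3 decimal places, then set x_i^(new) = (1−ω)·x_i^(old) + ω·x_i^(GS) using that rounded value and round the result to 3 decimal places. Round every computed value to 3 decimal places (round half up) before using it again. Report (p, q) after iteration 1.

Iteration 1:
  p: GS value = (6 - (-2)·-2.400) / (3) = 0.400;  p ← (1−ω)·0.000 + ω·0.400 = 0.200
  q: GS value = (-12 - (3)·0.200) / (-4) = 3.150;  q ← (1−ω)·-2.400 + ω·3.150 = 0.375

(0.200, 0.375)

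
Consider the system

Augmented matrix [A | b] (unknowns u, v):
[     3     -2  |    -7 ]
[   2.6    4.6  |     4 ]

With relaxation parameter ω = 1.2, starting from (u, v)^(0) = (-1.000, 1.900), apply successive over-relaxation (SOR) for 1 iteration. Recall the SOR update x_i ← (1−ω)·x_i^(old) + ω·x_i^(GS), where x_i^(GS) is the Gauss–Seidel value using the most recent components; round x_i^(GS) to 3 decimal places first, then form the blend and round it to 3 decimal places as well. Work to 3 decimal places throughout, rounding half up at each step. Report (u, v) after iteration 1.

(-1.080, 1.396)

Iteration 1:
  u: GS value = (-7 - (-2)·1.900) / (3) = -1.067;  u ← (1−ω)·-1.000 + ω·-1.067 = -1.080
  v: GS value = (4 - (2.6)·-1.080) / (4.6) = 1.480;  v ← (1−ω)·1.900 + ω·1.480 = 1.396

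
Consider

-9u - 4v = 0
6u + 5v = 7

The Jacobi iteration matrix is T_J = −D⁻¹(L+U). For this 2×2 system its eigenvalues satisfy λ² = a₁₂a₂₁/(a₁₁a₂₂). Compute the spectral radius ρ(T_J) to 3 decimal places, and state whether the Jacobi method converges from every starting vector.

a₁₂a₂₁/(a₁₁a₂₂) = (-4)·(6) / ((-9)·(5)) = 0.533333
ρ = √|0.533333| = √0.533333 = 0.730
ρ < 1, so Jacobi converges

0.730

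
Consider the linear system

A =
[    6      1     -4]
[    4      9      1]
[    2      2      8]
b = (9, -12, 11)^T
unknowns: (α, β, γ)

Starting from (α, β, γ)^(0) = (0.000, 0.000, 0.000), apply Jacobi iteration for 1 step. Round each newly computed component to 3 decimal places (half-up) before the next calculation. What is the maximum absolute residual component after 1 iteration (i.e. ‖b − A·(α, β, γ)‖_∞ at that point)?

Iteration 1:
  α = (9 - (1)·0.000 - (-4)·0.000) / (6) = 1.500
  β = (-12 - (4)·0.000 - (1)·0.000) / (9) = -1.333
  γ = (11 - (2)·0.000 - (2)·0.000) / (8) = 1.375
Residual b − A·x = (6.833, -7.378, -0.334); ∞-norm = 7.378

7.378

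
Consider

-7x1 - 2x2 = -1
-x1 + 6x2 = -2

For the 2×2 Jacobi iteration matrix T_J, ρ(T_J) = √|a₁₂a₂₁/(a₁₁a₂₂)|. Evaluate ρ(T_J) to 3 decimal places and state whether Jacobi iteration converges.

0.218

a₁₂a₂₁/(a₁₁a₂₂) = (-2)·(-1) / ((-7)·(6)) = -0.047619
ρ = √|-0.047619| = √0.047619 = 0.218
ρ < 1, so Jacobi converges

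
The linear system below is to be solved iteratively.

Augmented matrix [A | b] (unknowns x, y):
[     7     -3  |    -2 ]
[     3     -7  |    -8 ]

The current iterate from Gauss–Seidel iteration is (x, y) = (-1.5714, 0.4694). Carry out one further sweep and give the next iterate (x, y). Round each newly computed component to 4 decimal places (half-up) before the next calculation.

(-0.0845, 1.1066)

One sweep:
  x = (-2 - (-3)·0.4694) / (7) = -0.0845
  y = (-8 - (3)·-0.0845) / (-7) = 1.1066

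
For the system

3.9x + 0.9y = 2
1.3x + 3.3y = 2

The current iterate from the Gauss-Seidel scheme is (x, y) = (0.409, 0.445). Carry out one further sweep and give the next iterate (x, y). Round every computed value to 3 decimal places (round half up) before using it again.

(0.410, 0.445)

One sweep:
  x = (2 - (0.9)·0.445) / (3.9) = 0.410
  y = (2 - (1.3)·0.410) / (3.3) = 0.445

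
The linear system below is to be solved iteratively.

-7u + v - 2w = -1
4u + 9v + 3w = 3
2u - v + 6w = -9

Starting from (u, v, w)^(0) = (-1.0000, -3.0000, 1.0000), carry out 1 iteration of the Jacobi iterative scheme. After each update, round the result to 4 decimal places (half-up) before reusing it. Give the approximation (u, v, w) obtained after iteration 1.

(-0.5714, 0.4444, -1.6667)

Iteration 1:
  u = (-1 - (1)·-3.0000 - (-2)·1.0000) / (-7) = -0.5714
  v = (3 - (4)·-1.0000 - (3)·1.0000) / (9) = 0.4444
  w = (-9 - (2)·-1.0000 - (-1)·-3.0000) / (6) = -1.6667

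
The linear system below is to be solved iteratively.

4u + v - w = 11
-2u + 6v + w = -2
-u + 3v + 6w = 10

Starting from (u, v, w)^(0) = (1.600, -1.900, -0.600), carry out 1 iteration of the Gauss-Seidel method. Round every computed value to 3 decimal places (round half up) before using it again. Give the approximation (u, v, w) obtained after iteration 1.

Iteration 1:
  u = (11 - (1)·-1.900 - (-1)·-0.600) / (4) = 3.075
  v = (-2 - (-2)·3.075 - (1)·-0.600) / (6) = 0.792
  w = (10 - (-1)·3.075 - (3)·0.792) / (6) = 1.783

(3.075, 0.792, 1.783)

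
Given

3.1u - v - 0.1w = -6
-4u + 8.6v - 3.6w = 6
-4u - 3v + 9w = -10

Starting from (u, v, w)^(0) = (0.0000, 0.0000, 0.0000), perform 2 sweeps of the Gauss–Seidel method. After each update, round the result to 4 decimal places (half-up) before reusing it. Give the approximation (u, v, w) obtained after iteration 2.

(-2.0666, -1.1170, -2.4019)

Iteration 1:
  u = (-6 - (-1)·0.0000 - (-0.1)·0.0000) / (3.1) = -1.9355
  v = (6 - (-4)·-1.9355 - (-3.6)·0.0000) / (8.6) = -0.2026
  w = (-10 - (-4)·-1.9355 - (-3)·-0.2026) / (9) = -2.0389
Iteration 2:
  u = (-6 - (-1)·-0.2026 - (-0.1)·-2.0389) / (3.1) = -2.0666
  v = (6 - (-4)·-2.0666 - (-3.6)·-2.0389) / (8.6) = -1.1170
  w = (-10 - (-4)·-2.0666 - (-3)·-1.1170) / (9) = -2.4019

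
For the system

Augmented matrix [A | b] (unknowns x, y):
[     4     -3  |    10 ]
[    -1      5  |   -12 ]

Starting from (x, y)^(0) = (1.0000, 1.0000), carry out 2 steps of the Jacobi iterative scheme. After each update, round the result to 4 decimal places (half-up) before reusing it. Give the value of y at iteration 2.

-1.7500

Iteration 1:
  x = (10 - (-3)·1.0000) / (4) = 3.2500
  y = (-12 - (-1)·1.0000) / (5) = -2.2000
Iteration 2:
  x = (10 - (-3)·-2.2000) / (4) = 0.8500
  y = (-12 - (-1)·3.2500) / (5) = -1.7500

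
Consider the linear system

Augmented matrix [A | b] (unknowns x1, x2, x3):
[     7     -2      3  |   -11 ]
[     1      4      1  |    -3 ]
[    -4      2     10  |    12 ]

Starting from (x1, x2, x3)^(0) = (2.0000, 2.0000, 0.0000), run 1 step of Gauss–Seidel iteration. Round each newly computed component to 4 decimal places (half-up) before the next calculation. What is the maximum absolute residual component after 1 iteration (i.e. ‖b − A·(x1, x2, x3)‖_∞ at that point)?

7.7000

Iteration 1:
  x1 = (-11 - (-2)·2.0000 - (3)·0.0000) / (7) = -1.0000
  x2 = (-3 - (1)·-1.0000 - (1)·0.0000) / (4) = -0.5000
  x3 = (12 - (-4)·-1.0000 - (2)·-0.5000) / (10) = 0.9000
Residual b − A·x = (-7.7000, -0.9000, 0.0000); ∞-norm = 7.7000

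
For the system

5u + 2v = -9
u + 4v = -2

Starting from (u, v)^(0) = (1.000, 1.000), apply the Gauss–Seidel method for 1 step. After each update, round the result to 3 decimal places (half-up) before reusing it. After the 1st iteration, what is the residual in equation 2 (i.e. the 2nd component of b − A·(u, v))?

Iteration 1:
  u = (-9 - (2)·1.000) / (5) = -2.200
  v = (-2 - (1)·-2.200) / (4) = 0.050
Residual b − A·x = (1.900, 0.000)

0.000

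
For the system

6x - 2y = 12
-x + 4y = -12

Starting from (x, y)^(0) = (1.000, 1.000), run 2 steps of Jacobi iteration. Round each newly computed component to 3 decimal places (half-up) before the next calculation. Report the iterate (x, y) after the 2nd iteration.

(1.083, -2.417)

Iteration 1:
  x = (12 - (-2)·1.000) / (6) = 2.333
  y = (-12 - (-1)·1.000) / (4) = -2.750
Iteration 2:
  x = (12 - (-2)·-2.750) / (6) = 1.083
  y = (-12 - (-1)·2.333) / (4) = -2.417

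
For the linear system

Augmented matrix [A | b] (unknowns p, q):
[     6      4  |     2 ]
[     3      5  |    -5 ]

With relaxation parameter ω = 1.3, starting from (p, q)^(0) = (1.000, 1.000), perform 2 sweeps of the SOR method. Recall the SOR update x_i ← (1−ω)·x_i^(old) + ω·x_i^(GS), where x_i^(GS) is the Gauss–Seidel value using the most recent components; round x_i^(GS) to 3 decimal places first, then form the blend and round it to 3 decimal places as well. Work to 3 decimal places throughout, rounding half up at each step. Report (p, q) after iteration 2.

Iteration 1:
  p: GS value = (2 - (4)·1.000) / (6) = -0.333;  p ← (1−ω)·1.000 + ω·-0.333 = -0.733
  q: GS value = (-5 - (3)·-0.733) / (5) = -0.560;  q ← (1−ω)·1.000 + ω·-0.560 = -1.028
Iteration 2:
  p: GS value = (2 - (4)·-1.028) / (6) = 1.019;  p ← (1−ω)·-0.733 + ω·1.019 = 1.545
  q: GS value = (-5 - (3)·1.545) / (5) = -1.927;  q ← (1−ω)·-1.028 + ω·-1.927 = -2.197

(1.545, -2.197)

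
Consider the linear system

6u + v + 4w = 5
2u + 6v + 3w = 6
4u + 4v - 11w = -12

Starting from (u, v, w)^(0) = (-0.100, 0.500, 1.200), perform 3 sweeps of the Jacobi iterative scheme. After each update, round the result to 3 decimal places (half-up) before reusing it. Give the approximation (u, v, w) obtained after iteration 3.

Iteration 1:
  u = (5 - (1)·0.500 - (4)·1.200) / (6) = -0.050
  v = (6 - (2)·-0.100 - (3)·1.200) / (6) = 0.433
  w = (-12 - (4)·-0.100 - (4)·0.500) / (-11) = 1.236
Iteration 2:
  u = (5 - (1)·0.433 - (4)·1.236) / (6) = -0.063
  v = (6 - (2)·-0.050 - (3)·1.236) / (6) = 0.399
  w = (-12 - (4)·-0.050 - (4)·0.433) / (-11) = 1.230
Iteration 3:
  u = (5 - (1)·0.399 - (4)·1.230) / (6) = -0.053
  v = (6 - (2)·-0.063 - (3)·1.230) / (6) = 0.406
  w = (-12 - (4)·-0.063 - (4)·0.399) / (-11) = 1.213

(-0.053, 0.406, 1.213)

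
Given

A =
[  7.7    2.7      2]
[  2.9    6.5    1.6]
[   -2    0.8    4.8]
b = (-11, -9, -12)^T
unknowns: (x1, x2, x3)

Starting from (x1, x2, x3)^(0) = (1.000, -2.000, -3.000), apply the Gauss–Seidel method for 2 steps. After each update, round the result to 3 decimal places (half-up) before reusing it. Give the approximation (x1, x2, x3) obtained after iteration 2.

Iteration 1:
  x1 = (-11 - (2.7)·-2.000 - (2)·-3.000) / (7.7) = 0.052
  x2 = (-9 - (2.9)·0.052 - (1.6)·-3.000) / (6.5) = -0.669
  x3 = (-12 - (-2)·0.052 - (0.8)·-0.669) / (4.8) = -2.367
Iteration 2:
  x1 = (-11 - (2.7)·-0.669 - (2)·-2.367) / (7.7) = -0.579
  x2 = (-9 - (2.9)·-0.579 - (1.6)·-2.367) / (6.5) = -0.544
  x3 = (-12 - (-2)·-0.579 - (0.8)·-0.544) / (4.8) = -2.651

(-0.579, -0.544, -2.651)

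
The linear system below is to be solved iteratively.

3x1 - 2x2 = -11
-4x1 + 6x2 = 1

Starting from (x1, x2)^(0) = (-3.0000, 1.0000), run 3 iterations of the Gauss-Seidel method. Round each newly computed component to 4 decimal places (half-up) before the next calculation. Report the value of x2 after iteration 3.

-3.6523

Iteration 1:
  x1 = (-11 - (-2)·1.0000) / (3) = -3.0000
  x2 = (1 - (-4)·-3.0000) / (6) = -1.8333
Iteration 2:
  x1 = (-11 - (-2)·-1.8333) / (3) = -4.8889
  x2 = (1 - (-4)·-4.8889) / (6) = -3.0926
Iteration 3:
  x1 = (-11 - (-2)·-3.0926) / (3) = -5.7284
  x2 = (1 - (-4)·-5.7284) / (6) = -3.6523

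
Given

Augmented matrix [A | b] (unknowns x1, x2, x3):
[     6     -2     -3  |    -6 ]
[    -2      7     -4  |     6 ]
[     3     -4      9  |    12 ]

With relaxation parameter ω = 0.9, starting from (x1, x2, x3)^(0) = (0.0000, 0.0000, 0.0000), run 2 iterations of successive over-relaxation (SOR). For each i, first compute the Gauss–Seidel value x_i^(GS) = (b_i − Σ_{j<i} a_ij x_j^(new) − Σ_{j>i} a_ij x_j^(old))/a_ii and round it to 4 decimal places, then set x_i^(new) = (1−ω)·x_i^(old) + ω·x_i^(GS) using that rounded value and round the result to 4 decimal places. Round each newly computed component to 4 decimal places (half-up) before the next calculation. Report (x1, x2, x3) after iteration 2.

Iteration 1:
  x1: GS value = (-6 - (-2)·0.0000 - (-3)·0.0000) / (6) = -1.0000;  x1 ← (1−ω)·0.0000 + ω·-1.0000 = -0.9000
  x2: GS value = (6 - (-2)·-0.9000 - (-4)·0.0000) / (7) = 0.6000;  x2 ← (1−ω)·0.0000 + ω·0.6000 = 0.5400
  x3: GS value = (12 - (3)·-0.9000 - (-4)·0.5400) / (9) = 1.8733;  x3 ← (1−ω)·0.0000 + ω·1.8733 = 1.6860
Iteration 2:
  x1: GS value = (-6 - (-2)·0.5400 - (-3)·1.6860) / (6) = 0.0230;  x1 ← (1−ω)·-0.9000 + ω·0.0230 = -0.0693
  x2: GS value = (6 - (-2)·-0.0693 - (-4)·1.6860) / (7) = 1.8008;  x2 ← (1−ω)·0.5400 + ω·1.8008 = 1.6747
  x3: GS value = (12 - (3)·-0.0693 - (-4)·1.6747) / (9) = 2.1007;  x3 ← (1−ω)·1.6860 + ω·2.1007 = 2.0592

(-0.0693, 1.6747, 2.0592)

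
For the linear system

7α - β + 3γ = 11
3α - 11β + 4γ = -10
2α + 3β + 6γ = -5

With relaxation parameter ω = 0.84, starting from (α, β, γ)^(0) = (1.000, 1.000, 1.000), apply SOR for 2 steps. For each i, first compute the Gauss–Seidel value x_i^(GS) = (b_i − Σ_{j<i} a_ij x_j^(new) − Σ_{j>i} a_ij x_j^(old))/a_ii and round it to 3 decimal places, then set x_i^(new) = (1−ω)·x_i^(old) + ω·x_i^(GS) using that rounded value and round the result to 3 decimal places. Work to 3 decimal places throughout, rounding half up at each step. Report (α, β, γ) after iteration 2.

(2.248, 1.055, -2.016)

Iteration 1:
  α: GS value = (11 - (-1)·1.000 - (3)·1.000) / (7) = 1.286;  α ← (1−ω)·1.000 + ω·1.286 = 1.240
  β: GS value = (-10 - (3)·1.240 - (4)·1.000) / (-11) = 1.611;  β ← (1−ω)·1.000 + ω·1.611 = 1.513
  γ: GS value = (-5 - (2)·1.240 - (3)·1.513) / (6) = -2.003;  γ ← (1−ω)·1.000 + ω·-2.003 = -1.523
Iteration 2:
  α: GS value = (11 - (-1)·1.513 - (3)·-1.523) / (7) = 2.440;  α ← (1−ω)·1.240 + ω·2.440 = 2.248
  β: GS value = (-10 - (3)·2.248 - (4)·-1.523) / (-11) = 0.968;  β ← (1−ω)·1.513 + ω·0.968 = 1.055
  γ: GS value = (-5 - (2)·2.248 - (3)·1.055) / (6) = -2.110;  γ ← (1−ω)·-1.523 + ω·-2.110 = -2.016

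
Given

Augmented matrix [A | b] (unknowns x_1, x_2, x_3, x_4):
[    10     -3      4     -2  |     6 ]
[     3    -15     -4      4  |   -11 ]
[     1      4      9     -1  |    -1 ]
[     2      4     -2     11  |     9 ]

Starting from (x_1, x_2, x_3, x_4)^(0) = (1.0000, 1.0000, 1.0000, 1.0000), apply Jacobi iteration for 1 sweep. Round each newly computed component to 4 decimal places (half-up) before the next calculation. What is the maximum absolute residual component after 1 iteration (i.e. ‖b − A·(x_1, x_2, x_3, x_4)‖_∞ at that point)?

4.9313

Iteration 1:
  x_1 = (6 - (-3)·1.0000 - (4)·1.0000 - (-2)·1.0000) / (10) = 0.7000
  x_2 = (-11 - (3)·1.0000 - (-4)·1.0000 - (4)·1.0000) / (-15) = 0.9333
  x_3 = (-1 - (1)·1.0000 - (4)·1.0000 - (-1)·1.0000) / (9) = -0.5556
  x_4 = (9 - (2)·1.0000 - (4)·1.0000 - (-2)·1.0000) / (11) = 0.4545
Residual b − A·x = (4.9313, -3.1409, 0.0217, -2.2439); ∞-norm = 4.9313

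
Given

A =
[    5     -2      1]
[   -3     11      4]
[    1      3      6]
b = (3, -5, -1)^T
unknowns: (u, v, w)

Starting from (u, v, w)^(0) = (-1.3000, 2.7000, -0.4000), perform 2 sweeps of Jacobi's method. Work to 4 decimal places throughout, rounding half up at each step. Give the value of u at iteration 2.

0.5946

Iteration 1:
  u = (3 - (-2)·2.7000 - (1)·-0.4000) / (5) = 1.7600
  v = (-5 - (-3)·-1.3000 - (4)·-0.4000) / (11) = -0.6636
  w = (-1 - (1)·-1.3000 - (3)·2.7000) / (6) = -1.3000
Iteration 2:
  u = (3 - (-2)·-0.6636 - (1)·-1.3000) / (5) = 0.5946
  v = (-5 - (-3)·1.7600 - (4)·-1.3000) / (11) = 0.4982
  w = (-1 - (1)·1.7600 - (3)·-0.6636) / (6) = -0.1282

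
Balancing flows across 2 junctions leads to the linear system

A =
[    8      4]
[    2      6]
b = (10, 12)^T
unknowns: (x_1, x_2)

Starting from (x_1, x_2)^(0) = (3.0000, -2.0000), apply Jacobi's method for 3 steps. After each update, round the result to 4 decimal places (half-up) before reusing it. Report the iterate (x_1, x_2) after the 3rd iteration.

Iteration 1:
  x_1 = (10 - (4)·-2.0000) / (8) = 2.2500
  x_2 = (12 - (2)·3.0000) / (6) = 1.0000
Iteration 2:
  x_1 = (10 - (4)·1.0000) / (8) = 0.7500
  x_2 = (12 - (2)·2.2500) / (6) = 1.2500
Iteration 3:
  x_1 = (10 - (4)·1.2500) / (8) = 0.6250
  x_2 = (12 - (2)·0.7500) / (6) = 1.7500

(0.6250, 1.7500)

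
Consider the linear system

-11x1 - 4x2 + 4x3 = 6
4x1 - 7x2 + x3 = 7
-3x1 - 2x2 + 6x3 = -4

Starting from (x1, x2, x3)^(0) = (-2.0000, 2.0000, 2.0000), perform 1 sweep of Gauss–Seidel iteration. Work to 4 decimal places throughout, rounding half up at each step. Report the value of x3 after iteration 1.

-1.2814

Iteration 1:
  x1 = (6 - (-4)·2.0000 - (4)·2.0000) / (-11) = -0.5455
  x2 = (7 - (4)·-0.5455 - (1)·2.0000) / (-7) = -1.0260
  x3 = (-4 - (-3)·-0.5455 - (-2)·-1.0260) / (6) = -1.2814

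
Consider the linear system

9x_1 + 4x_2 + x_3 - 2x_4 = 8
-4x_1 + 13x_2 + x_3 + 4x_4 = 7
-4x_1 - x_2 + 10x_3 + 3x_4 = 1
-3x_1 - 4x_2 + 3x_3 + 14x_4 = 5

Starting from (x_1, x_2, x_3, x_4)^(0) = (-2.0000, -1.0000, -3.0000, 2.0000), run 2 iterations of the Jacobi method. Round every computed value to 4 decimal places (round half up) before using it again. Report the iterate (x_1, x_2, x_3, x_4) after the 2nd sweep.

(1.3130, 1.2078, 0.8126, 0.9777)

Iteration 1:
  x_1 = (8 - (4)·-1.0000 - (1)·-3.0000 - (-2)·2.0000) / (9) = 2.1111
  x_2 = (7 - (-4)·-2.0000 - (1)·-3.0000 - (4)·2.0000) / (13) = -0.4615
  x_3 = (1 - (-4)·-2.0000 - (-1)·-1.0000 - (3)·2.0000) / (10) = -1.4000
  x_4 = (5 - (-3)·-2.0000 - (-4)·-1.0000 - (3)·-3.0000) / (14) = 0.2857
Iteration 2:
  x_1 = (8 - (4)·-0.4615 - (1)·-1.4000 - (-2)·0.2857) / (9) = 1.3130
  x_2 = (7 - (-4)·2.1111 - (1)·-1.4000 - (4)·0.2857) / (13) = 1.2078
  x_3 = (1 - (-4)·2.1111 - (-1)·-0.4615 - (3)·0.2857) / (10) = 0.8126
  x_4 = (5 - (-3)·2.1111 - (-4)·-0.4615 - (3)·-1.4000) / (14) = 0.9777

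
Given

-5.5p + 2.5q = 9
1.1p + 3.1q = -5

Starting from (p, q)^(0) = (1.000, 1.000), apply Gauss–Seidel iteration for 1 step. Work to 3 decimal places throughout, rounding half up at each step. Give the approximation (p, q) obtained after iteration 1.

Iteration 1:
  p = (9 - (2.5)·1.000) / (-5.5) = -1.182
  q = (-5 - (1.1)·-1.182) / (3.1) = -1.193

(-1.182, -1.193)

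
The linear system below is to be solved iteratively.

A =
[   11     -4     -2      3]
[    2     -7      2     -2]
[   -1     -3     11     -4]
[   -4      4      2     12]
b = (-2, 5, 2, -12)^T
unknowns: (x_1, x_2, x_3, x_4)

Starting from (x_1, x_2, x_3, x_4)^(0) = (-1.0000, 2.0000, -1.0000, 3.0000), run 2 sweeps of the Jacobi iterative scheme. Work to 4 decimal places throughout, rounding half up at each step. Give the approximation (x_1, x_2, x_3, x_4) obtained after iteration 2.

(-0.1470, 0.1732, -1.1106, -0.7251)

Iteration 1:
  x_1 = (-2 - (-4)·2.0000 - (-2)·-1.0000 - (3)·3.0000) / (11) = -0.4545
  x_2 = (5 - (2)·-1.0000 - (2)·-1.0000 - (-2)·3.0000) / (-7) = -2.1429
  x_3 = (2 - (-1)·-1.0000 - (-3)·2.0000 - (-4)·3.0000) / (11) = 1.7273
  x_4 = (-12 - (-4)·-1.0000 - (4)·2.0000 - (2)·-1.0000) / (12) = -1.8333
Iteration 2:
  x_1 = (-2 - (-4)·-2.1429 - (-2)·1.7273 - (3)·-1.8333) / (11) = -0.1470
  x_2 = (5 - (2)·-0.4545 - (2)·1.7273 - (-2)·-1.8333) / (-7) = 0.1732
  x_3 = (2 - (-1)·-0.4545 - (-3)·-2.1429 - (-4)·-1.8333) / (11) = -1.1106
  x_4 = (-12 - (-4)·-0.4545 - (4)·-2.1429 - (2)·1.7273) / (12) = -0.7251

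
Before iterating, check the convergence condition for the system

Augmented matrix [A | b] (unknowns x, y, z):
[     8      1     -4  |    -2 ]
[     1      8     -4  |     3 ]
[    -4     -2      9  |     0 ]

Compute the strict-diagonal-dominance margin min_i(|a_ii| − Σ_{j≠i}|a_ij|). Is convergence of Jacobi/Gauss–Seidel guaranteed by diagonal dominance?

3

row 1: |8| − (1+4) = 3
row 2: |8| − (1+4) = 3
row 3: |9| − (4+2) = 3
minimum over rows = 3 → strictly diagonally dominant (convergence guaranteed)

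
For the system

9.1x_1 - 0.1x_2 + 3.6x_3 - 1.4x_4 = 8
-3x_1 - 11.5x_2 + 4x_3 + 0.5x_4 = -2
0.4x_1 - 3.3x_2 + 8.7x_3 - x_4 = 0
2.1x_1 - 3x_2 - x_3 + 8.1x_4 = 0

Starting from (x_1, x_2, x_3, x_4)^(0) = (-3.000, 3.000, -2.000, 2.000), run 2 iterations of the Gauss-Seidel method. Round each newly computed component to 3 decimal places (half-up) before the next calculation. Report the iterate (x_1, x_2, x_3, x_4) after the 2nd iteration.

Iteration 1:
  x_1 = (8 - (-0.1)·3.000 - (3.6)·-2.000 - (-1.4)·2.000) / (9.1) = 2.011
  x_2 = (-2 - (-3)·2.011 - (4)·-2.000 - (0.5)·2.000) / (-11.5) = -0.959
  x_3 = (0 - (0.4)·2.011 - (-3.3)·-0.959 - (-1)·2.000) / (8.7) = -0.226
  x_4 = (0 - (2.1)·2.011 - (-3)·-0.959 - (-1)·-0.226) / (8.1) = -0.904
Iteration 2:
  x_1 = (8 - (-0.1)·-0.959 - (3.6)·-0.226 - (-1.4)·-0.904) / (9.1) = 0.819
  x_2 = (-2 - (-3)·0.819 - (4)·-0.226 - (0.5)·-0.904) / (-11.5) = -0.158
  x_3 = (0 - (0.4)·0.819 - (-3.3)·-0.158 - (-1)·-0.904) / (8.7) = -0.201
  x_4 = (0 - (2.1)·0.819 - (-3)·-0.158 - (-1)·-0.201) / (8.1) = -0.296

(0.819, -0.158, -0.201, -0.296)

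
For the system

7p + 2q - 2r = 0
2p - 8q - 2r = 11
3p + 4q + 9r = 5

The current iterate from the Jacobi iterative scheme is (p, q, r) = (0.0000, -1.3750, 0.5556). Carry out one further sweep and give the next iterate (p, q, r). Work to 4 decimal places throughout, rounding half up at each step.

One sweep:
  p = (0 - (2)·-1.3750 - (-2)·0.5556) / (7) = 0.5516
  q = (11 - (2)·0.0000 - (-2)·0.5556) / (-8) = -1.5139
  r = (5 - (3)·0.0000 - (4)·-1.3750) / (9) = 1.1667

(0.5516, -1.5139, 1.1667)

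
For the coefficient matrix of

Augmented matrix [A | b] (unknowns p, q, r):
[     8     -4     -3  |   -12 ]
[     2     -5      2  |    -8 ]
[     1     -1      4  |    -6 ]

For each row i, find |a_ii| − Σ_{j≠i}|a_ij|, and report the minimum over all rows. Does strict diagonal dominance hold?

row 1: |8| − (4+3) = 1
row 2: |-5| − (2+2) = 1
row 3: |4| − (1+1) = 2
minimum over rows = 1 → strictly diagonally dominant (convergence guaranteed)

1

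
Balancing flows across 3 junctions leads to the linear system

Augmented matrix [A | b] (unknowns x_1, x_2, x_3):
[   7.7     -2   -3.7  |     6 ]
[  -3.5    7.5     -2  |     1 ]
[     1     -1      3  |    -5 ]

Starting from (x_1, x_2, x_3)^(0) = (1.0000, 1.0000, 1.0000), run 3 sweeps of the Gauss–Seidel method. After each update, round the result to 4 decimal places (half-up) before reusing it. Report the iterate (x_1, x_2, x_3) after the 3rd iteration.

(-0.1604, -0.4264, -1.7553)

Iteration 1:
  x_1 = (6 - (-2)·1.0000 - (-3.7)·1.0000) / (7.7) = 1.5195
  x_2 = (1 - (-3.5)·1.5195 - (-2)·1.0000) / (7.5) = 1.1091
  x_3 = (-5 - (1)·1.5195 - (-1)·1.1091) / (3) = -1.8035
Iteration 2:
  x_1 = (6 - (-2)·1.1091 - (-3.7)·-1.8035) / (7.7) = 0.2007
  x_2 = (1 - (-3.5)·0.2007 - (-2)·-1.8035) / (7.5) = -0.2539
  x_3 = (-5 - (1)·0.2007 - (-1)·-0.2539) / (3) = -1.8182
Iteration 3:
  x_1 = (6 - (-2)·-0.2539 - (-3.7)·-1.8182) / (7.7) = -0.1604
  x_2 = (1 - (-3.5)·-0.1604 - (-2)·-1.8182) / (7.5) = -0.4264
  x_3 = (-5 - (1)·-0.1604 - (-1)·-0.4264) / (3) = -1.7553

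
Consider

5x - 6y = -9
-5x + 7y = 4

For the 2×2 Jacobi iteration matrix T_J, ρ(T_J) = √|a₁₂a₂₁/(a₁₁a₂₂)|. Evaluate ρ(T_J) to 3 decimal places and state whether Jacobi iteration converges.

0.926

a₁₂a₂₁/(a₁₁a₂₂) = (-6)·(-5) / ((5)·(7)) = 0.857143
ρ = √|0.857143| = √0.857143 = 0.926
ρ < 1, so Jacobi converges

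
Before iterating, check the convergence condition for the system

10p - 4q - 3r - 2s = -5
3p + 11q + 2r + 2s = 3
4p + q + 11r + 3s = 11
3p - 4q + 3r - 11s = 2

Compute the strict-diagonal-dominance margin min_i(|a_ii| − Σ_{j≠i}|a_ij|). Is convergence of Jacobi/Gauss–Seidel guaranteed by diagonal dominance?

row 1: |10| − (4+3+2) = 1
row 2: |11| − (3+2+2) = 4
row 3: |11| − (4+1+3) = 3
row 4: |-11| − (3+4+3) = 1
minimum over rows = 1 → strictly diagonally dominant (convergence guaranteed)

1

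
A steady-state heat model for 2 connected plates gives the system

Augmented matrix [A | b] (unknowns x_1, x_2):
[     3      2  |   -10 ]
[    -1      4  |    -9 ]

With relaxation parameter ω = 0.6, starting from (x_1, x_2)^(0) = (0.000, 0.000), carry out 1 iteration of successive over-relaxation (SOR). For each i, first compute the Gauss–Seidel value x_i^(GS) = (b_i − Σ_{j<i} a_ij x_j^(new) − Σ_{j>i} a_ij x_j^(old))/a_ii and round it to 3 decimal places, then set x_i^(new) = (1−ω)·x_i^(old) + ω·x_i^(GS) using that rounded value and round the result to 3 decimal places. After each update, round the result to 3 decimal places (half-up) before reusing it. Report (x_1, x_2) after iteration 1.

(-2.000, -1.650)

Iteration 1:
  x_1: GS value = (-10 - (2)·0.000) / (3) = -3.333;  x_1 ← (1−ω)·0.000 + ω·-3.333 = -2.000
  x_2: GS value = (-9 - (-1)·-2.000) / (4) = -2.750;  x_2 ← (1−ω)·0.000 + ω·-2.750 = -1.650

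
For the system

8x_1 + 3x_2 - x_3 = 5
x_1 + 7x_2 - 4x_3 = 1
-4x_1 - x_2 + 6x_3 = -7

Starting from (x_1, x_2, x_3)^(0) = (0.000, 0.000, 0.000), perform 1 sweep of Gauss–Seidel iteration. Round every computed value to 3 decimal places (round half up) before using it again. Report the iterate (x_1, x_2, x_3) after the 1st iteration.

(0.625, 0.054, -0.741)

Iteration 1:
  x_1 = (5 - (3)·0.000 - (-1)·0.000) / (8) = 0.625
  x_2 = (1 - (1)·0.625 - (-4)·0.000) / (7) = 0.054
  x_3 = (-7 - (-4)·0.625 - (-1)·0.054) / (6) = -0.741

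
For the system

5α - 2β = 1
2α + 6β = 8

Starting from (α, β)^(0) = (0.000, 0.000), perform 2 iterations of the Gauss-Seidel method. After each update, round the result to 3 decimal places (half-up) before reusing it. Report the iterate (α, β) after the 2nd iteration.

(0.707, 1.098)

Iteration 1:
  α = (1 - (-2)·0.000) / (5) = 0.200
  β = (8 - (2)·0.200) / (6) = 1.267
Iteration 2:
  α = (1 - (-2)·1.267) / (5) = 0.707
  β = (8 - (2)·0.707) / (6) = 1.098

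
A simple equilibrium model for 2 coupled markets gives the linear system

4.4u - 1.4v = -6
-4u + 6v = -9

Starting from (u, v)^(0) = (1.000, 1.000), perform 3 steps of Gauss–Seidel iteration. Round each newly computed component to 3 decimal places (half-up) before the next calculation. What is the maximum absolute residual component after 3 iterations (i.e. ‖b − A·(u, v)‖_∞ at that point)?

Iteration 1:
  u = (-6 - (-1.4)·1.000) / (4.4) = -1.045
  v = (-9 - (-4)·-1.045) / (6) = -2.197
Iteration 2:
  u = (-6 - (-1.4)·-2.197) / (4.4) = -2.063
  v = (-9 - (-4)·-2.063) / (6) = -2.875
Iteration 3:
  u = (-6 - (-1.4)·-2.875) / (4.4) = -2.278
  v = (-9 - (-4)·-2.278) / (6) = -3.019
Residual b − A·x = (-0.203, 0.002); ∞-norm = 0.203

0.203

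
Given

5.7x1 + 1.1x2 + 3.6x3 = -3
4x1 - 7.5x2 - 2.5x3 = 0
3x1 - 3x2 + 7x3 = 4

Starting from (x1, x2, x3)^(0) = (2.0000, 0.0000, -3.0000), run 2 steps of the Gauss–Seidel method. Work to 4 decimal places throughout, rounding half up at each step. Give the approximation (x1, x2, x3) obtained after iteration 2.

Iteration 1:
  x1 = (-3 - (1.1)·0.0000 - (3.6)·-3.0000) / (5.7) = 1.3684
  x2 = (0 - (4)·1.3684 - (-2.5)·-3.0000) / (-7.5) = 1.7298
  x3 = (4 - (3)·1.3684 - (-3)·1.7298) / (7) = 0.7263
Iteration 2:
  x1 = (-3 - (1.1)·1.7298 - (3.6)·0.7263) / (5.7) = -1.3189
  x2 = (0 - (4)·-1.3189 - (-2.5)·0.7263) / (-7.5) = -0.9455
  x3 = (4 - (3)·-1.3189 - (-3)·-0.9455) / (7) = 0.7315

(-1.3189, -0.9455, 0.7315)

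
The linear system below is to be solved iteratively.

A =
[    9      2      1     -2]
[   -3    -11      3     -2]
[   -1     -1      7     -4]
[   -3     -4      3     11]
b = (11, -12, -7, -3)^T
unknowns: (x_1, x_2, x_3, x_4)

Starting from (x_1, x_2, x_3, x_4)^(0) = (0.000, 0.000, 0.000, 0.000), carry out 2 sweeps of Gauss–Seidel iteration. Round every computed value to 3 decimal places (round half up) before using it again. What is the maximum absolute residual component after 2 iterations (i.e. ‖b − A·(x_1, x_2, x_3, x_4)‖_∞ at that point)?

Iteration 1:
  x_1 = (11 - (2)·0.000 - (1)·0.000 - (-2)·0.000) / (9) = 1.222
  x_2 = (-12 - (-3)·1.222 - (3)·0.000 - (-2)·0.000) / (-11) = 0.758
  x_3 = (-7 - (-1)·1.222 - (-1)·0.758 - (-4)·0.000) / (7) = -0.717
  x_4 = (-3 - (-3)·1.222 - (-4)·0.758 - (3)·-0.717) / (11) = 0.532
Iteration 2:
  x_1 = (11 - (2)·0.758 - (1)·-0.717 - (-2)·0.532) / (9) = 1.252
  x_2 = (-12 - (-3)·1.252 - (3)·-0.717 - (-2)·0.532) / (-11) = 0.457
  x_3 = (-7 - (-1)·1.252 - (-1)·0.457 - (-4)·0.532) / (7) = -0.452
  x_4 = (-3 - (-3)·1.252 - (-4)·0.457 - (3)·-0.452) / (11) = 0.358
Residual b − A·x = (-0.014, -1.145, -0.695, 0.002); ∞-norm = 1.145

1.145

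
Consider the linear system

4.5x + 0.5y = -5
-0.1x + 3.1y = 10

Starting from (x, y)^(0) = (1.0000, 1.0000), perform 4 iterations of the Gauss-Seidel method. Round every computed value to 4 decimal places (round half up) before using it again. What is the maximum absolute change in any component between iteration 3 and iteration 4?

0.0000

Iteration 1:
  x = (-5 - (0.5)·1.0000) / (4.5) = -1.2222
  y = (10 - (-0.1)·-1.2222) / (3.1) = 3.1864
Iteration 2:
  x = (-5 - (0.5)·3.1864) / (4.5) = -1.4652
  y = (10 - (-0.1)·-1.4652) / (3.1) = 3.1785
Iteration 3:
  x = (-5 - (0.5)·3.1785) / (4.5) = -1.4643
  y = (10 - (-0.1)·-1.4643) / (3.1) = 3.1786
Iteration 4:
  x = (-5 - (0.5)·3.1786) / (4.5) = -1.4643
  y = (10 - (-0.1)·-1.4643) / (3.1) = 3.1786
Change: (0.0000, 0.0000) → max |·| = 0.0000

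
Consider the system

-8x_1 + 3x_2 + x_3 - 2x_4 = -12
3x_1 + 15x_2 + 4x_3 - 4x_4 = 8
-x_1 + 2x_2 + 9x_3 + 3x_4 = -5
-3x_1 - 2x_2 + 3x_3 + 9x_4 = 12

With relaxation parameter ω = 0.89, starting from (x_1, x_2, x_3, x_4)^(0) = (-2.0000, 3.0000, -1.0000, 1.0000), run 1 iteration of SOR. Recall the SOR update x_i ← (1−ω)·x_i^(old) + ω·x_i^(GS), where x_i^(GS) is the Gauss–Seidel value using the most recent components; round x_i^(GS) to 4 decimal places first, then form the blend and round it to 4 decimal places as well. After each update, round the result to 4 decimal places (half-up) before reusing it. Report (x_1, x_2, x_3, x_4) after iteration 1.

Iteration 1:
  x_1: GS value = (-12 - (3)·3.0000 - (1)·-1.0000 - (-2)·1.0000) / (-8) = 2.2500;  x_1 ← (1−ω)·-2.0000 + ω·2.2500 = 1.7825
  x_2: GS value = (8 - (3)·1.7825 - (4)·-1.0000 - (-4)·1.0000) / (15) = 0.7102;  x_2 ← (1−ω)·3.0000 + ω·0.7102 = 0.9621
  x_3: GS value = (-5 - (-1)·1.7825 - (2)·0.9621 - (3)·1.0000) / (9) = -0.9046;  x_3 ← (1−ω)·-1.0000 + ω·-0.9046 = -0.9151
  x_4: GS value = (12 - (-3)·1.7825 - (-2)·0.9621 - (3)·-0.9151) / (9) = 2.4463;  x_4 ← (1−ω)·1.0000 + ω·2.4463 = 2.2872

(1.7825, 0.9621, -0.9151, 2.2872)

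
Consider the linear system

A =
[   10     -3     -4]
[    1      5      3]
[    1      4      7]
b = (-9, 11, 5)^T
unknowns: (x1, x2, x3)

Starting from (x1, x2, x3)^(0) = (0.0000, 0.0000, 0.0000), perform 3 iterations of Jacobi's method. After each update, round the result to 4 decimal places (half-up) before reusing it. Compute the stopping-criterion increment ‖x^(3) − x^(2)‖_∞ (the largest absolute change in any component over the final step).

0.5260

Iteration 1:
  x1 = (-9 - (-3)·0.0000 - (-4)·0.0000) / (10) = -0.9000
  x2 = (11 - (1)·0.0000 - (3)·0.0000) / (5) = 2.2000
  x3 = (5 - (1)·0.0000 - (4)·0.0000) / (7) = 0.7143
Iteration 2:
  x1 = (-9 - (-3)·2.2000 - (-4)·0.7143) / (10) = 0.0457
  x2 = (11 - (1)·-0.9000 - (3)·0.7143) / (5) = 1.9514
  x3 = (5 - (1)·-0.9000 - (4)·2.2000) / (7) = -0.4143
Iteration 3:
  x1 = (-9 - (-3)·1.9514 - (-4)·-0.4143) / (10) = -0.4803
  x2 = (11 - (1)·0.0457 - (3)·-0.4143) / (5) = 2.4394
  x3 = (5 - (1)·0.0457 - (4)·1.9514) / (7) = -0.4073
Change: (-0.5260, 0.4880, 0.0070) → max |·| = 0.5260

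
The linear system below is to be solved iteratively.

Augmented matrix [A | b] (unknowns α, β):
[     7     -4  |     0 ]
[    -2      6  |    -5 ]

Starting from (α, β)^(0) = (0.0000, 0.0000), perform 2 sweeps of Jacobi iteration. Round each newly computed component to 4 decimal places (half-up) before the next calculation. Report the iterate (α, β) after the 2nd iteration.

(-0.4762, -0.8333)

Iteration 1:
  α = (0 - (-4)·0.0000) / (7) = 0.0000
  β = (-5 - (-2)·0.0000) / (6) = -0.8333
Iteration 2:
  α = (0 - (-4)·-0.8333) / (7) = -0.4762
  β = (-5 - (-2)·0.0000) / (6) = -0.8333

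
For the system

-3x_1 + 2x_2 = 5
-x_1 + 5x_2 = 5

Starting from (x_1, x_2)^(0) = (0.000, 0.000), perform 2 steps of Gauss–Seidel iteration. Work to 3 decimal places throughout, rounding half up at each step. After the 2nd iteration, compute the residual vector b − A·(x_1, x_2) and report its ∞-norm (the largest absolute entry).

Iteration 1:
  x_1 = (5 - (2)·0.000) / (-3) = -1.667
  x_2 = (5 - (-1)·-1.667) / (5) = 0.667
Iteration 2:
  x_1 = (5 - (2)·0.667) / (-3) = -1.222
  x_2 = (5 - (-1)·-1.222) / (5) = 0.756
Residual b − A·x = (-0.178, -0.002); ∞-norm = 0.178

0.178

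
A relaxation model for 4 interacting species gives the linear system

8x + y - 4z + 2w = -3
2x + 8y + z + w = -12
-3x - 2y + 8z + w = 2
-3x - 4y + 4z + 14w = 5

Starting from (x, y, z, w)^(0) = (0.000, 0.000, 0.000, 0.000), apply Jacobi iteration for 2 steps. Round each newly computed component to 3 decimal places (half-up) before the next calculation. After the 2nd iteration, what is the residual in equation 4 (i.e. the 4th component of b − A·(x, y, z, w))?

2.978

Iteration 1:
  x = (-3 - (1)·0.000 - (-4)·0.000 - (2)·0.000) / (8) = -0.375
  y = (-12 - (2)·0.000 - (1)·0.000 - (1)·0.000) / (8) = -1.500
  z = (2 - (-3)·0.000 - (-2)·0.000 - (1)·0.000) / (8) = 0.250
  w = (5 - (-3)·0.000 - (-4)·0.000 - (4)·0.000) / (14) = 0.357
Iteration 2:
  x = (-3 - (1)·-1.500 - (-4)·0.250 - (2)·0.357) / (8) = -0.152
  y = (-12 - (2)·-0.375 - (1)·0.250 - (1)·0.357) / (8) = -1.482
  z = (2 - (-3)·-0.375 - (-2)·-1.500 - (1)·0.357) / (8) = -0.310
  w = (5 - (-3)·-0.375 - (-4)·-1.500 - (4)·0.250) / (14) = -0.223
Residual b − A·x = (-1.096, 0.693, 1.283, 2.978)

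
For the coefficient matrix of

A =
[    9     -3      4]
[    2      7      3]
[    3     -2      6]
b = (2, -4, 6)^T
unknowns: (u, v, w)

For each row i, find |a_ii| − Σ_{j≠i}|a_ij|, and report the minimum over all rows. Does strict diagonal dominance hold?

row 1: |9| − (3+4) = 2
row 2: |7| − (2+3) = 2
row 3: |6| − (3+2) = 1
minimum over rows = 1 → strictly diagonally dominant (convergence guaranteed)

1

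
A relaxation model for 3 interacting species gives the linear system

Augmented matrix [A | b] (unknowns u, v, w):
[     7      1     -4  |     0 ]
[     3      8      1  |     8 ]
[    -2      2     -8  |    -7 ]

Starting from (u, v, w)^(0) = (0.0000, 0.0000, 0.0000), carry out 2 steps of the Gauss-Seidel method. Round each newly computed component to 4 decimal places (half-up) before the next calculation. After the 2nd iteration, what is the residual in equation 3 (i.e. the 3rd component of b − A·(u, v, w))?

0.0002

Iteration 1:
  u = (0 - (1)·0.0000 - (-4)·0.0000) / (7) = 0.0000
  v = (8 - (3)·0.0000 - (1)·0.0000) / (8) = 1.0000
  w = (-7 - (-2)·0.0000 - (2)·1.0000) / (-8) = 1.1250
Iteration 2:
  u = (0 - (1)·1.0000 - (-4)·1.1250) / (7) = 0.5000
  v = (8 - (3)·0.5000 - (1)·1.1250) / (8) = 0.6719
  w = (-7 - (-2)·0.5000 - (2)·0.6719) / (-8) = 0.9180
Residual b − A·x = (-0.4999, 0.2068, 0.0002)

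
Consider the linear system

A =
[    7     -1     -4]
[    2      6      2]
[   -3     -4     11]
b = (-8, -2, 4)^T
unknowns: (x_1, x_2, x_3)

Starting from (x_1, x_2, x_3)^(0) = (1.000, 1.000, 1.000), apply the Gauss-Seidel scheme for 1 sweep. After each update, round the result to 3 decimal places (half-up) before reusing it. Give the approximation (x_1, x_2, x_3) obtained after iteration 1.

Iteration 1:
  x_1 = (-8 - (-1)·1.000 - (-4)·1.000) / (7) = -0.429
  x_2 = (-2 - (2)·-0.429 - (2)·1.000) / (6) = -0.524
  x_3 = (4 - (-3)·-0.429 - (-4)·-0.524) / (11) = 0.056

(-0.429, -0.524, 0.056)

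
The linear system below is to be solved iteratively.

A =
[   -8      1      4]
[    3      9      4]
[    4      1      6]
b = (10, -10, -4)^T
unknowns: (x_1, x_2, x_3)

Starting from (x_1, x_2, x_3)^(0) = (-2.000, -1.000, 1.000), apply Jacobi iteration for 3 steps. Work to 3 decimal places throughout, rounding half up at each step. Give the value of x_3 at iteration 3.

0.162

Iteration 1:
  x_1 = (10 - (1)·-1.000 - (4)·1.000) / (-8) = -0.875
  x_2 = (-10 - (3)·-2.000 - (4)·1.000) / (9) = -0.889
  x_3 = (-4 - (4)·-2.000 - (1)·-1.000) / (6) = 0.833
Iteration 2:
  x_1 = (10 - (1)·-0.889 - (4)·0.833) / (-8) = -0.945
  x_2 = (-10 - (3)·-0.875 - (4)·0.833) / (9) = -1.190
  x_3 = (-4 - (4)·-0.875 - (1)·-0.889) / (6) = 0.065
Iteration 3:
  x_1 = (10 - (1)·-1.190 - (4)·0.065) / (-8) = -1.366
  x_2 = (-10 - (3)·-0.945 - (4)·0.065) / (9) = -0.825
  x_3 = (-4 - (4)·-0.945 - (1)·-1.190) / (6) = 0.162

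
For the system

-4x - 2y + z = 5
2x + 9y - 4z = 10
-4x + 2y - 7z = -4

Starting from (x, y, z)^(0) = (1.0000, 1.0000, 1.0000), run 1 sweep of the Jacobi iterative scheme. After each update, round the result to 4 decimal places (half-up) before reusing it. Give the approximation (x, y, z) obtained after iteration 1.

(-1.5000, 1.3333, 0.2857)

Iteration 1:
  x = (5 - (-2)·1.0000 - (1)·1.0000) / (-4) = -1.5000
  y = (10 - (2)·1.0000 - (-4)·1.0000) / (9) = 1.3333
  z = (-4 - (-4)·1.0000 - (2)·1.0000) / (-7) = 0.2857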